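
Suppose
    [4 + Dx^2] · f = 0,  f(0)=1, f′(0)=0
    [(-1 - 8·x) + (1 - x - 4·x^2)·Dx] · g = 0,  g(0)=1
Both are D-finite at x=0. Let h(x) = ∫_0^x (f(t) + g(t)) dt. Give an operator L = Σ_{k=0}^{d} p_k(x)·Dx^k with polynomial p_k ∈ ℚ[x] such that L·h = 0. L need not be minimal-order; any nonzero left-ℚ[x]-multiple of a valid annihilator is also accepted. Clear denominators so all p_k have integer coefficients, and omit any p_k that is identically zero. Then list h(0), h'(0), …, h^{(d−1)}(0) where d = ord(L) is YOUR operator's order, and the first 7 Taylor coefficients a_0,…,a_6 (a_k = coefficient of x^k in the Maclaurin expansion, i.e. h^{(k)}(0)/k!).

f: a_k = 1, 0, -2, 0, 2/3, 0, -4/45, …
g: a_k = 1, 1, 5, 9, 29, 65, 181, …
Weyl lclm of L_f,L_g ⇒ L₀ (ord ≤ 3).
∫: right-multiply L₀ by Dx.
L = (-116 - 1008·x - 968·x^2 - 2688·x^3 - 640·x^4 - 1024·x^5)·Dx + (28 + 4·x - 8·x^2 - 200·x^3 - 480·x^4 - 384·x^5 - 512·x^6)·Dx^2 + (-29 - 252·x - 242·x^2 - 672·x^3 - 160·x^4 - 256·x^5)·Dx^3 + (7 + x - 2·x^2 - 50·x^3 - 120·x^4 - 96·x^5 - 128·x^6)·Dx^4  (order 4).
h: a_k = 0, 2, 1/2, 1, 9/4, 89/15, 65/6, …
ICs: h(0) = 0, h′(0) = 2, h′′(0) = 1, h′′′(0) = 6.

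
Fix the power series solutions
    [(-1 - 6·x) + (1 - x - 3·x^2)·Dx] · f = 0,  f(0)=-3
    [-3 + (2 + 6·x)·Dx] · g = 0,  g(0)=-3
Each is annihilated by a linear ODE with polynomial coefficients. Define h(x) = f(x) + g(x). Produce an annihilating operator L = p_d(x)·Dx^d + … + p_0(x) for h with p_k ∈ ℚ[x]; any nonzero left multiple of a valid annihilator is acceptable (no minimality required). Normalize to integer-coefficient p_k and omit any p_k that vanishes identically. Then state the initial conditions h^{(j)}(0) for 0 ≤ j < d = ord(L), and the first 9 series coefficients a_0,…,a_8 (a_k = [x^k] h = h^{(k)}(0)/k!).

L = (-57 - 297·x - 567·x^2 - 810·x^3) + (41 + 246·x + 891·x^2 + 1998·x^3 + 2025·x^4)·Dx + (2 - 38·x - 186·x^2 + 54·x^3 + 918·x^4 + 810·x^5)·Dx^2  (order 2).
h: a_k = -6, -15/2, -69/8, -417/16, -6081/128, -35823/256, -252057/1024, -1549761/2048, -41494425/32768, …
ICs: h(0) = -6, h′(0) = -15/2.

f: a_k = -3, -3, -12, -21, -57, -120, -291, -651, -1524, …
g: a_k = -3, -9/2, 27/8, -81/16, 1215/128, -5103/256, 45927/1024, -216513/2048, 8444007/32768, …
L₀ := lclm(L_f,L_g); ord L₀ ≤ 1+1.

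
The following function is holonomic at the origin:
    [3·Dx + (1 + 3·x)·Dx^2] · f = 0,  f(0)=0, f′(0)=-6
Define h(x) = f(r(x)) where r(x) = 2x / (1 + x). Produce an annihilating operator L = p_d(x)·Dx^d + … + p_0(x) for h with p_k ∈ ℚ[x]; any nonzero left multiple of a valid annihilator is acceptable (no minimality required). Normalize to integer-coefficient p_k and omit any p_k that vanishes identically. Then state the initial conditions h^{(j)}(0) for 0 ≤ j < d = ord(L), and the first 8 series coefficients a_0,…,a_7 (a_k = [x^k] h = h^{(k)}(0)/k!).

f: a_k = 0, -6, 9, -18, 81/2, -486/5, 243, -4374/7, …
f∘r: x↦r, Dx↦Dx/r' in L_f ⇒ L₀.
L = (8 + 14·x)·Dx + (1 + 8·x + 7·x^2)·Dx^2  (order 2).
h: a_k = 0, -12, 48, -228, 1200, -33612/5, 39216, -1647084/7, …
ICs: h(0) = 0, h′(0) = -12.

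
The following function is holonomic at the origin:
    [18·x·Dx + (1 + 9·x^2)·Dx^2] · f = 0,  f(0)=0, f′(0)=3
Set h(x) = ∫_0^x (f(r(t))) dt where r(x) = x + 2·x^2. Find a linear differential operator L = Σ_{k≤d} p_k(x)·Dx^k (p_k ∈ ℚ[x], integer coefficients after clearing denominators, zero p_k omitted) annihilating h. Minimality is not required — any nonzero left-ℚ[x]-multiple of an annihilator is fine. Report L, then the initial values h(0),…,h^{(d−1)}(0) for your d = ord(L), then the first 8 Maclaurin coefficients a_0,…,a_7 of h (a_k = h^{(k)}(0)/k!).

f: a_k = 0, 3, 0, -9, 0, 243/5, 0, -2187/7, …
h₀=f(r): pull back L_f along r ⇒ L₀.
h=∫₀ˣh₀: take L = L₀·Dx.
L = (-4 + 18·x + 144·x^2 + 432·x^3 + 432·x^4)·Dx^2 + (1 + 4·x + 9·x^2 + 72·x^3 + 180·x^4 + 144·x^5)·Dx^3  (order 3).
h: a_k = 0, 0, 3/2, 2, -9/4, -54/5, -99/10, 414/7, …
ICs: h(0) = 0, h′(0) = 0, h′′(0) = 3.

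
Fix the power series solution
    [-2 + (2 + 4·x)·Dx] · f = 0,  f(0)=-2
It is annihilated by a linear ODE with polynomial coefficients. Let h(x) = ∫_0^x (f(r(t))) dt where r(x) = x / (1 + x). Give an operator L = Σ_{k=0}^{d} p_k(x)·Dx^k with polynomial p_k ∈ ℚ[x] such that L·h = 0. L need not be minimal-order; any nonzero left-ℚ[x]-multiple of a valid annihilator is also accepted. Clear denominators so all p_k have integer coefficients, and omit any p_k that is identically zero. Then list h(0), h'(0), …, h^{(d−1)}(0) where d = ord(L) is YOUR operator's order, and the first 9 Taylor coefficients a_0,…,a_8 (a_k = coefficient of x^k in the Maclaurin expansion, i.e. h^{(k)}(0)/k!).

f: a_k = -2, -2, 1, -1, 5/4, -7/4, 21/8, -33/8, 429/64, …
Substitute x→r, Dx→(1/r')Dx; clear ⇒ L₀.
h=∫h₀ ⇒ L = L₀·Dx.
L = -Dx + (1 + 4·x + 3·x^2)·Dx^2  (order 2).
h: a_k = 0, -2, -1, 1, -5/4, 37/20, -25/8, 327/56, -753/64, …
ICs: h(0) = 0, h′(0) = -2.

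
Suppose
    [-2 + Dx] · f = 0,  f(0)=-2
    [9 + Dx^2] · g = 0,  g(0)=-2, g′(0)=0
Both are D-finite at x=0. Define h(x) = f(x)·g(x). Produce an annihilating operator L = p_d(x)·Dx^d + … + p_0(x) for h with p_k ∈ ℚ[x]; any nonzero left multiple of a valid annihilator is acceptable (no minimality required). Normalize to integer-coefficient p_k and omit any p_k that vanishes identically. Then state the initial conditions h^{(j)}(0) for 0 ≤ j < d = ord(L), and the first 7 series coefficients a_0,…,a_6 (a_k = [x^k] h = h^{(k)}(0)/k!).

f: a_k = -2, -4, -4, -8/3, -4/3, -8/15, -8/45, …
g: a_k = -2, 0, 9, 0, -27/4, 0, 81/40, …
L₀ := L_f ⊗_s L_g (sym. prod.), ord ≤ 2.
L = 13 - 4·Dx + Dx^2  (order 2).
h: a_k = 4, 8, -10, -92/3, -119/6, 61/15, 407/36, …
ICs: h(0) = 4, h′(0) = 8.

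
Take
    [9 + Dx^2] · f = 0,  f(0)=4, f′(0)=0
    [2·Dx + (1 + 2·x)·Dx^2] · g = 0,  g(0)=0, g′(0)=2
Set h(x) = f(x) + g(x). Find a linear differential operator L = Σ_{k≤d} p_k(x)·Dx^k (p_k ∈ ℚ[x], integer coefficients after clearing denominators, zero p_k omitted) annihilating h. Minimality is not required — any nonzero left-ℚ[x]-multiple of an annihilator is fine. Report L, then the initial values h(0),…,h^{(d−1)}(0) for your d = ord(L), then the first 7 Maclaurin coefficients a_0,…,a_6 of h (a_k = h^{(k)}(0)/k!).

f: a_k = 4, 0, -18, 0, 27/2, 0, -81/20, …
g: a_k = 0, 2, -2, 8/3, -4, 32/5, -32/3, …
h₀=f+g: left-lcm gives L₀, ord ≤ 4.
L = (594 + 648·x + 648·x^2)·Dx + (153 + 630·x + 972·x^2 + 648·x^3)·Dx^2 + (66 + 72·x + 72·x^2)·Dx^3 + (17 + 70·x + 108·x^2 + 72·x^3)·Dx^4  (order 4).
h: a_k = 4, 2, -20, 8/3, 19/2, 32/5, -883/60, …
ICs: h(0) = 4, h′(0) = 2, h′′(0) = -40, h′′′(0) = 16.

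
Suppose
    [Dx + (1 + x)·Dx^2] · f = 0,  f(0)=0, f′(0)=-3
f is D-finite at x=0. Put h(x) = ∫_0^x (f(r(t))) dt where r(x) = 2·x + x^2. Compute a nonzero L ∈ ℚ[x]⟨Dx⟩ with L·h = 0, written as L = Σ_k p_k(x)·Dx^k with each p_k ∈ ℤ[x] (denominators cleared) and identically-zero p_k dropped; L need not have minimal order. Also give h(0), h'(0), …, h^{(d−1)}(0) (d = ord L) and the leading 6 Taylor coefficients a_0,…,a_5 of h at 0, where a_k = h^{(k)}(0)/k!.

f: a_k = 0, -3, 3/2, -1, 3/4, -3/5, …
L₀ from L_f via x↦r, Dx↦r'^{-1}Dx.
h=∫h₀ ⇒ L = L₀·Dx.
L = Dx^2 + (1 + x)·Dx^3  (order 3).
h: a_k = 0, 0, -3, 1, -1/2, 3/10, …
ICs: h(0) = 0, h′(0) = 0, h′′(0) = -6.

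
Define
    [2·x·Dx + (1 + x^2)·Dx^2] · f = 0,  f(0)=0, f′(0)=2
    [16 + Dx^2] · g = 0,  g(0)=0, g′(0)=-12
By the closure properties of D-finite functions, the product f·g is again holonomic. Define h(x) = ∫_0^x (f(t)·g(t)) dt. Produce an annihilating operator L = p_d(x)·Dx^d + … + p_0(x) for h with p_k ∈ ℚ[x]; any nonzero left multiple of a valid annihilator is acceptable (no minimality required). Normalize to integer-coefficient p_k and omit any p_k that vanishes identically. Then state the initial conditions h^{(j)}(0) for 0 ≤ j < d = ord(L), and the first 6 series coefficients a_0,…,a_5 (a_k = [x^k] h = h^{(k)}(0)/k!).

L = (5440 + 19136·x^2 + 25856·x^4 + 16384·x^6 + 4096·x^8)·Dx + (1152·x + 3200·x^3 + 3072·x^5 + 1024·x^7)·Dx^2 + (612 + 2252·x^2 + 3168·x^4 + 2048·x^6 + 512·x^8)·Dx^3 + (72·x + 200·x^3 + 192·x^5 + 64·x^7)·Dx^4 + (17 + 66·x^2 + 97·x^4 + 64·x^6 + 16·x^8)·Dx^5  (order 5).
h: a_k = 0, 0, 0, -8, 0, 72/5, …
ICs: h(0) = 0, h′(0) = 0, h′′(0) = 0, h′′′(0) = -48, h′′′′(0) = 0.

f: a_k = 0, 2, 0, -2/3, 0, 2/5, …
g: a_k = 0, -12, 0, 32, 0, -128/5, …
L₀ := L_f ⊗_s L_g (sym. prod.), ord ≤ 4.
h=∫h₀ ⇒ L = L₀·Dx.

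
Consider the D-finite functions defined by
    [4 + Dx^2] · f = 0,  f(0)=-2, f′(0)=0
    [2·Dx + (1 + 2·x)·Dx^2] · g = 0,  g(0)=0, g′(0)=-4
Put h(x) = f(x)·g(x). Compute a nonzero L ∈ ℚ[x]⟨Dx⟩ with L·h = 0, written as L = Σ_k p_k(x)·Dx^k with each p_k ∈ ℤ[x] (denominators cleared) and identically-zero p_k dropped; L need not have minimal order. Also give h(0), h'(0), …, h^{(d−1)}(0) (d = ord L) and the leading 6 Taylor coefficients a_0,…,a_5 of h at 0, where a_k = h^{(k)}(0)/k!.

L = (-48 + 192·x + 1216·x^2 + 2048·x^3 + 1024·x^4) + (32 + 320·x + 768·x^2 + 512·x^3)·Dx + (160·x + 672·x^2 + 1024·x^3 + 512·x^4)·Dx^2 + (8 + 80·x + 192·x^2 + 128·x^3)·Dx^3 + (3 + 28·x + 92·x^2 + 128·x^3 + 64·x^4)·Dx^4  (order 4).
h: a_k = 0, 8, -8, -16/3, 0, 48/5, …
ICs: h(0) = 0, h′(0) = 8, h′′(0) = -16, h′′′(0) = -32.

f: a_k = -2, 0, 4, 0, -4/3, 0, …
g: a_k = 0, -4, 4, -16/3, 8, -64/5, …
L₀ := L_f ⊗_s L_g (sym. prod.), ord ≤ 4.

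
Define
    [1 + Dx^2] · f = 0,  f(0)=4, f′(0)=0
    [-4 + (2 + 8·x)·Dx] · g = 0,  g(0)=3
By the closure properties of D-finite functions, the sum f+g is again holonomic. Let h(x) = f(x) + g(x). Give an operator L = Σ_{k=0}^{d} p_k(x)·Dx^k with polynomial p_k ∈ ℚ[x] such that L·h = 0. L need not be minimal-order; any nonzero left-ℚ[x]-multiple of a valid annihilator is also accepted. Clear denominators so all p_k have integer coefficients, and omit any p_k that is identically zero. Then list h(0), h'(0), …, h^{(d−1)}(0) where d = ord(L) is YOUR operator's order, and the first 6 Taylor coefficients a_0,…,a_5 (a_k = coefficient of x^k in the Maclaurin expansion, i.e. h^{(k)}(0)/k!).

f: a_k = 4, 0, -2, 0, 1/6, 0, …
g: a_k = 3, 6, -6, 12, -30, 84, …
f+g: L₀ = lclm(L_f,L_g), ord ≤ 2+1.
L = (-26 - 16·x - 32·x^2) + (-3 - 4·x + 48·x^2 + 64·x^3)·Dx + (-26 - 16·x - 32·x^2)·Dx^2 + (-3 - 4·x + 48·x^2 + 64·x^3)·Dx^3  (order 3).
h: a_k = 7, 6, -8, 12, -179/6, 84, …
ICs: h(0) = 7, h′(0) = 6, h′′(0) = -16.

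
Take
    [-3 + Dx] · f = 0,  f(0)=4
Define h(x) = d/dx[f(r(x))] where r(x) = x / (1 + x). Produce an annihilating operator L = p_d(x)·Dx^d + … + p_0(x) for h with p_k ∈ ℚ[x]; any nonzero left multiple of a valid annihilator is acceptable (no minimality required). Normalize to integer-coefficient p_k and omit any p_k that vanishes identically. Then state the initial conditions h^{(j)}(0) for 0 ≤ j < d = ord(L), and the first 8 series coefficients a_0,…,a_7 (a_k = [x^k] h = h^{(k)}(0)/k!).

L = (1 - 2·x) + (-1 - 2·x - x^2)·Dx  (order 1).
h: a_k = 12, 12, -18, 6, 21/2, -207/10, 411/20, -1623/140, …
ICs: h(0) = 12.

f: a_k = 4, 12, 18, 18, 27/2, 81/10, 81/20, 243/140, …
Substitute x→r, Dx→(1/r')Dx; clear ⇒ L₀.
Derive L from L₀ (diff closure).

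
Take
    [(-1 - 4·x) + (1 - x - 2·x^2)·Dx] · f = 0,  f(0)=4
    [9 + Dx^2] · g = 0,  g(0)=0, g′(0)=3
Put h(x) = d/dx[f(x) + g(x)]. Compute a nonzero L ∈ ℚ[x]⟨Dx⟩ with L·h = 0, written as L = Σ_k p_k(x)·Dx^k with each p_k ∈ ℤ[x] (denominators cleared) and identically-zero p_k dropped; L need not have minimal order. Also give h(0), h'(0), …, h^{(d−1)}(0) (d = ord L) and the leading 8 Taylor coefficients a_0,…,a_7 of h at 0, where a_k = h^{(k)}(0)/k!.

L = (954 + 3600·x + 8154·x^2 + 4140·x^3 + 5760·x^4 + 3888·x^5 + 2592·x^6) + (-117 - 369·x + 585·x^2 + 747·x^3 + 90·x^4 + 828·x^5 + 1512·x^6 + 864·x^7)·Dx + (106 + 400·x + 906·x^2 + 460·x^3 + 640·x^4 + 432·x^5 + 288·x^6)·Dx^2 + (-13 - 41·x + 65·x^2 + 83·x^3 + 10·x^4 + 92·x^5 + 168·x^6 + 96·x^7)·Dx^3  (order 3).
h: a_k = 7, 24, 93/2, 176, 3441/8, 1032, 190157/80, 5472, …
ICs: h(0) = 7, h′(0) = 24, h′′(0) = 93.

f: a_k = 4, 4, 12, 20, 44, 84, 172, 340, …
g: a_k = 0, 3, 0, -9/2, 0, 81/40, 0, -243/560, …
L₀ := lclm(L_f,L_g); ord L₀ ≤ 1+2.
h₀' ⇒ L via d/dx closure of L₀.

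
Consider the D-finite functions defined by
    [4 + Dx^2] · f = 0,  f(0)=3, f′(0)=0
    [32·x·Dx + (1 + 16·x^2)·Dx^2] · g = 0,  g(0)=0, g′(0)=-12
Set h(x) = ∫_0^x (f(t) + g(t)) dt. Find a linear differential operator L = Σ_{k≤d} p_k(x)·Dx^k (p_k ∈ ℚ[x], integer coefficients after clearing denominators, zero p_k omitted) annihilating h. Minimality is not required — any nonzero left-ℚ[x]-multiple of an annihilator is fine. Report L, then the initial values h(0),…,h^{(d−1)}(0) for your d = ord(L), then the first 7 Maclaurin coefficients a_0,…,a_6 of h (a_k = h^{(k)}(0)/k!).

f: a_k = 3, 0, -6, 0, 2, 0, -4/15, …
g: a_k = 0, -12, 0, 64, 0, -3072/5, 0, …
h₀=f+g: left-lcm gives L₀, ord ≤ 4.
Integrate: L := L₀·Dx.
L = (-6016·x + 102400·x^3 + 32768·x^5)·Dx^2 + (-28 + 1216·x^2 + 27648·x^4 + 16384·x^6)·Dx^3 + (-1504·x + 25600·x^3 + 8192·x^5)·Dx^4 + (-7 + 304·x^2 + 6912·x^4 + 4096·x^6)·Dx^5  (order 5).
h: a_k = 0, 3, -6, -2, 16, 2/5, -512/5, …
ICs: h(0) = 0, h′(0) = 3, h′′(0) = -12, h′′′(0) = -12, h′′′′(0) = 384.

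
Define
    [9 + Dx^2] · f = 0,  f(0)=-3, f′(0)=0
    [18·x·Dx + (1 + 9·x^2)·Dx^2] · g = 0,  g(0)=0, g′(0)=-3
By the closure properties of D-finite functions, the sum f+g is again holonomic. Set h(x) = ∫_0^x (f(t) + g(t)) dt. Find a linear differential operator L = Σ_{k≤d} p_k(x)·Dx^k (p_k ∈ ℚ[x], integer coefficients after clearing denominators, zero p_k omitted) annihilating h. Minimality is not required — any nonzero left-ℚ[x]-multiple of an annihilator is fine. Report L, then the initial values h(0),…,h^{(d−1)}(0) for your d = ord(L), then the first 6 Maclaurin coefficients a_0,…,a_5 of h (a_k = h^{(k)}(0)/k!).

f: a_k = -3, 0, 27/2, 0, -81/8, 0, …
g: a_k = 0, -3, 0, 9, 0, -243/5, …
L₀ := lclm(L_f,L_g); ord L₀ ≤ 2+2.
∫: right-multiply L₀ by Dx.
L = (-1782·x + 20412·x^3 + 13122·x^5)·Dx^2 + (-9 + 567·x^2 + 6561·x^4 + 6561·x^6)·Dx^3 + (-198·x + 2268·x^3 + 1458·x^5)·Dx^4 + (-1 + 63·x^2 + 729·x^4 + 729·x^6)·Dx^5  (order 5).
h: a_k = 0, -3, -3/2, 9/2, 9/4, -81/40, …
ICs: h(0) = 0, h′(0) = -3, h′′(0) = -3, h′′′(0) = 27, h′′′′(0) = 54.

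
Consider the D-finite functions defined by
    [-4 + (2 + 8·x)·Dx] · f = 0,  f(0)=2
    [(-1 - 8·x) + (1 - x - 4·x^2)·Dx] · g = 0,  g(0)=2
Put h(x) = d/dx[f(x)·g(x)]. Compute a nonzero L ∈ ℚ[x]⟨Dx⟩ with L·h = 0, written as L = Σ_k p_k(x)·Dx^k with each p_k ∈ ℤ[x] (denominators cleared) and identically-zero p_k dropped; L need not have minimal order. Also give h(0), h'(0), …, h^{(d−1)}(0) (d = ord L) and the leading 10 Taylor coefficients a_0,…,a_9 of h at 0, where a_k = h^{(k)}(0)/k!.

f: a_k = 2, 4, -4, 8, -20, 56, -168, 528, -1716, 5720, …
g: a_k = 2, 2, 10, 18, 58, 130, 362, 882, 2330, 5858, …
Sym-product of L_f,L_g gives L₀ (≤ ord 1).
Differentiate: ansatz ord ≤ ord L₀ ⇒ L.
L = (10 + 156·x + 540·x^2 + 800·x^3 + 960·x^4) + (-3 - 19·x - 30·x^2 + 56·x^3 + 352·x^4 + 384·x^5)·Dx  (order 1).
h: a_k = 12, 40, 252, 496, 2860, 4392, 28532, 28576, 281844, 67080, …
ICs: h(0) = 12.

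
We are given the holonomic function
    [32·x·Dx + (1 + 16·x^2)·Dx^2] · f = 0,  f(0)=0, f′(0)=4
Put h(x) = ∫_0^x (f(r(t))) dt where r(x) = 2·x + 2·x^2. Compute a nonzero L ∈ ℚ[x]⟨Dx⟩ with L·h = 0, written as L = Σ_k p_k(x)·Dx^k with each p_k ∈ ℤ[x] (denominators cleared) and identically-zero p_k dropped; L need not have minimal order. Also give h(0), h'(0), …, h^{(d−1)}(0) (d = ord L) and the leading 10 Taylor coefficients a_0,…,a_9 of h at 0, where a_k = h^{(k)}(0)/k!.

f: a_k = 0, 4, 0, -64/3, 0, 1024/5, 0, -16384/7, 0, 262144/9, …
f∘r: x↦r, Dx↦Dx/r' in L_f ⇒ L₀.
h=∫h₀ ⇒ L = L₀·Dx.
L = (-2 + 128·x + 512·x^2 + 768·x^3 + 384·x^4)·Dx^2 + (1 + 2·x + 64·x^2 + 256·x^3 + 320·x^4 + 128·x^5)·Dx^3  (order 3).
h: a_k = 0, 0, 4, 8/3, -128/3, -512/5, 15104/15, 97792/21, -204800/7, -2031616/9, …
ICs: h(0) = 0, h′(0) = 0, h′′(0) = 8.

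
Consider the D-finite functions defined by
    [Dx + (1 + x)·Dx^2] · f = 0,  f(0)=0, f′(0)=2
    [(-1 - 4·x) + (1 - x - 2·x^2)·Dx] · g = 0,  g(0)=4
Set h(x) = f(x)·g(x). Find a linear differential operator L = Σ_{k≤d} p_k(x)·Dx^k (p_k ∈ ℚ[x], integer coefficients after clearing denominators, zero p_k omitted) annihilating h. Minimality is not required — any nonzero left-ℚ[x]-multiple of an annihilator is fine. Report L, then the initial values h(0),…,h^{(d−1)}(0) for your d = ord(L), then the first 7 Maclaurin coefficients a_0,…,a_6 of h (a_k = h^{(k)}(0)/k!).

f: a_k = 0, 2, -1, 2/3, -1/2, 2/5, -1/3, …
g: a_k = 4, 4, 12, 20, 44, 84, 172, …
f·g: L₀ = L_f ⊗_s L_g, ord ≤ 2·1.
L = (5 + 8·x) + (1 + 11·x + 10·x^2)·Dx + (-1 + 3·x^2 + 2·x^3)·Dx^2  (order 2).
h: a_k = 0, 8, 4, 68/3, 86/3, 378/5, 658/5, …
ICs: h(0) = 0, h′(0) = 8.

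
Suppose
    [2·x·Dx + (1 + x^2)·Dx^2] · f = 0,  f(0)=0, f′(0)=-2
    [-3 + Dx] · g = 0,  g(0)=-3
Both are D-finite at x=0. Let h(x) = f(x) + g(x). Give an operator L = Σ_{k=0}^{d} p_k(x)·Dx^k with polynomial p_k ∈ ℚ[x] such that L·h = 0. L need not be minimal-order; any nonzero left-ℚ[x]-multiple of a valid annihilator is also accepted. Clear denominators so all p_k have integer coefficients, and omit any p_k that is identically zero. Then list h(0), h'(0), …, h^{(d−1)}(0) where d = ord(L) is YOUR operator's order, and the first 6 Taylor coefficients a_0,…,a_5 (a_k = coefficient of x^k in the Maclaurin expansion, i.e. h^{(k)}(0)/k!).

f: a_k = 0, -2, 0, 2/3, 0, -2/5, …
g: a_k = -3, -9, -27/2, -27/2, -81/8, -243/40, …
f+g: L₀ = lclm(L_f,L_g), ord ≤ 2+1.
L = (6 - 18·x - 18·x^2 - 18·x^3)·Dx + (-11 - 12·x^2 - 9·x^4)·Dx^2 + (3 + 2·x + 6·x^2 + 2·x^3 + 3·x^4)·Dx^3  (order 3).
h: a_k = -3, -11, -27/2, -77/6, -81/8, -259/40, …
ICs: h(0) = -3, h′(0) = -11, h′′(0) = -27.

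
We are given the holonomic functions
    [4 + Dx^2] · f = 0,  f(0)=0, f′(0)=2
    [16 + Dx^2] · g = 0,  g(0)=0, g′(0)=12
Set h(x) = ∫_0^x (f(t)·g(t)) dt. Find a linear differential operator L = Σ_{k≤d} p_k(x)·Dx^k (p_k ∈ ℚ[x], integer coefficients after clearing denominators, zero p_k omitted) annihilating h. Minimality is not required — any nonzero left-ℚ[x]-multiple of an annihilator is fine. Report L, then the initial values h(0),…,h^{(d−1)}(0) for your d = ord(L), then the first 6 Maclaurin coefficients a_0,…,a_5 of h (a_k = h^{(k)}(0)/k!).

f: a_k = 0, 2, 0, -4/3, 0, 4/15, …
g: a_k = 0, 12, 0, -32, 0, 128/5, …
Sym-product of L_f,L_g gives L₀ (≤ ord 4).
h=∫₀ˣh₀: take L = L₀·Dx.
L = 144·Dx + 40·Dx^3 + Dx^5  (order 5).
h: a_k = 0, 0, 0, 8, 0, -16, …
ICs: h(0) = 0, h′(0) = 0, h′′(0) = 0, h′′′(0) = 48, h′′′′(0) = 0.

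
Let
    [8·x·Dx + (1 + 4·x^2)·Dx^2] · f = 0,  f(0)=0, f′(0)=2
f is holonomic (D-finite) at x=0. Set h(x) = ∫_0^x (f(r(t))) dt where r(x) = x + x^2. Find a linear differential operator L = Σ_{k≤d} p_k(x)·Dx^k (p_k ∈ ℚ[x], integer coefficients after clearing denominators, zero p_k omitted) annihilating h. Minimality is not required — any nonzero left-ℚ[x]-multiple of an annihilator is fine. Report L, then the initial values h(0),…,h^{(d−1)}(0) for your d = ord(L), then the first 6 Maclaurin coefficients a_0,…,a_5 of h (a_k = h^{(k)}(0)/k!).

f: a_k = 0, 2, 0, -8/3, 0, 32/5, …
Substitute x→r, Dx→(1/r')Dx; clear ⇒ L₀.
h=∫₀ˣh₀: take L = L₀·Dx.
L = (-2 + 8·x + 32·x^2 + 48·x^3 + 24·x^4)·Dx^2 + (1 + 2·x + 4·x^2 + 16·x^3 + 20·x^4 + 8·x^5)·Dx^3  (order 3).
h: a_k = 0, 0, 1, 2/3, -2/3, -8/5, …
ICs: h(0) = 0, h′(0) = 0, h′′(0) = 2.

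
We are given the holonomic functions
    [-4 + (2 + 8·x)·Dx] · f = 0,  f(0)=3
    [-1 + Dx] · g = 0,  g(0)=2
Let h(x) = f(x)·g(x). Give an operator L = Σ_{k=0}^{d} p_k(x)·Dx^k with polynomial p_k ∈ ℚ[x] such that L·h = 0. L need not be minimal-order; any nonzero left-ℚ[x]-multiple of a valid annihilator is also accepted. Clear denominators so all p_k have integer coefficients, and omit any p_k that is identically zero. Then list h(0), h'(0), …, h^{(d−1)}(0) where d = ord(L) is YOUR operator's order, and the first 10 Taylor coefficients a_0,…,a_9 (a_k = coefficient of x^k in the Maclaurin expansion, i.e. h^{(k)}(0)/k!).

f: a_k = 3, 6, -6, 12, -30, 84, -252, 792, -2574, 8580, …
g: a_k = 2, 2, 1, 1/3, 1/12, 1/60, 1/360, 1/2520, 1/20160, 1/181440, …
h₀=f·g: eliminate ⇒ L₀, order ≤ 1·1.
L = (-3 - 4·x) + (1 + 4·x)·Dx  (order 1).
h: a_k = 6, 18, 3, 19, -159/4, 2371/20, -43487/120, 323377/280, -25470911/6720, 769700611/60480, …
ICs: h(0) = 6.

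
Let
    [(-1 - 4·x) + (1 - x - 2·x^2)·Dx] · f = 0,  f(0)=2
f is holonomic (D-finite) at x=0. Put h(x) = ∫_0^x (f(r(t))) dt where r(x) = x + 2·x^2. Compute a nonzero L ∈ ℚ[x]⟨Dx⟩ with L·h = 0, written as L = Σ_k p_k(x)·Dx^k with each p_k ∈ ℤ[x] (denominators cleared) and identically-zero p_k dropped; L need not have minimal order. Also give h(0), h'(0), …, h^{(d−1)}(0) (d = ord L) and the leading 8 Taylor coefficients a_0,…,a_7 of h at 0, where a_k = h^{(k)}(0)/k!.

L = (1 + 8·x + 24·x^2 + 32·x^3)·Dx + (-1 + x + 4·x^2 + 8·x^3 + 8·x^4)·Dx^2  (order 2).
h: a_k = 0, 2, 1, 10/3, 17/2, 106/5, 169/3, 1114/7, …
ICs: h(0) = 0, h′(0) = 2.

f: a_k = 2, 2, 6, 10, 22, 42, 86, 170, …
f∘r: x↦r, Dx↦Dx/r' in L_f ⇒ L₀.
Integrate: L := L₀·Dx.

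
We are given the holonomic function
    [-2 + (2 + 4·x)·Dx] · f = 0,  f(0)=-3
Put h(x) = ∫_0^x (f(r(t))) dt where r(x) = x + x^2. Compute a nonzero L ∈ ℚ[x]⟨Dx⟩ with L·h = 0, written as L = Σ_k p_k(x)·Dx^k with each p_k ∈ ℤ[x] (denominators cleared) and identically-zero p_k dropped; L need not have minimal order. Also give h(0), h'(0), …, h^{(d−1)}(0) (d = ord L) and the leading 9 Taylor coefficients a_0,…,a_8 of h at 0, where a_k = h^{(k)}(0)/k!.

f: a_k = -3, -3, 3/2, -3/2, 15/8, -21/8, 63/16, -99/16, 1287/128, …
L₀ from L_f via x↦r, Dx↦r'^{-1}Dx.
h=∫₀ˣh₀: take L = L₀·Dx.
L = (-1 - 2·x)·Dx + (1 + 2·x + 2·x^2)·Dx^2  (order 2).
h: a_k = 0, -3, -3/2, -1/2, 3/8, -9/40, 1/16, 9/112, -21/128, …
ICs: h(0) = 0, h′(0) = -3.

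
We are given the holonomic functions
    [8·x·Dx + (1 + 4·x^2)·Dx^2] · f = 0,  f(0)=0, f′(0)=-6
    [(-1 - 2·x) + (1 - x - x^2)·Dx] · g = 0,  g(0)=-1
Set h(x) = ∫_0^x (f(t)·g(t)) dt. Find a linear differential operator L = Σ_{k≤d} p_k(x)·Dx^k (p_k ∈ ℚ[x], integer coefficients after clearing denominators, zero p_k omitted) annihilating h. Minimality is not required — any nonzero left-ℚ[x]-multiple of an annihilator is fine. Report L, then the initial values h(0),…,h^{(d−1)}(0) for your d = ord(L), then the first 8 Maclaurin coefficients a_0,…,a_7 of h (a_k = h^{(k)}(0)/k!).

L = (2 + 8·x + 24·x^2)·Dx + (2 - 4·x + 16·x^2 + 24·x^3)·Dx^2 + (-1 + x - 3·x^2 + 4·x^3 + 4·x^4)·Dx^3  (order 3).
h: a_k = 0, 0, 3, 2, 1, 2, 83/15, 216/35, …
ICs: h(0) = 0, h′(0) = 0, h′′(0) = 6.

f: a_k = 0, -6, 0, 8, 0, -96/5, 0, 384/7, …
g: a_k = -1, -1, -2, -3, -5, -8, -13, -21, …
Sym-product of L_f,L_g gives L₀ (≤ ord 2).
∫: right-multiply L₀ by Dx.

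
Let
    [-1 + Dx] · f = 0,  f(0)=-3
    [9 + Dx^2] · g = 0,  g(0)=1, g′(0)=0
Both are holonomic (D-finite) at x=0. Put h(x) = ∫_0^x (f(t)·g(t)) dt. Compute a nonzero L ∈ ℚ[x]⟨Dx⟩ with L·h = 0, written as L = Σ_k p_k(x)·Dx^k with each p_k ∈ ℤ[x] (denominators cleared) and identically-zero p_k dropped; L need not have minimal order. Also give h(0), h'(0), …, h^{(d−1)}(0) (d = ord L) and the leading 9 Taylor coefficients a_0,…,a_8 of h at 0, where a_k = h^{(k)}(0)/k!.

f: a_k = -3, -3, -3/2, -1/2, -1/8, -1/40, -1/240, -1/1680, -1/13440, …
g: a_k = 1, 0, -9/2, 0, 27/8, 0, -81/80, 0, 729/4480, …
Product ⇒ symmetric product L₀, ord ≤ 2.
h=∫h₀ ⇒ L = L₀·Dx.
L = 10·Dx - 2·Dx^2 + Dx^3  (order 3).
h: a_k = 0, -3, -3/2, 4, 13/4, -7/10, -79/60, -22/105, 307/1680, …
ICs: h(0) = 0, h′(0) = -3, h′′(0) = -3.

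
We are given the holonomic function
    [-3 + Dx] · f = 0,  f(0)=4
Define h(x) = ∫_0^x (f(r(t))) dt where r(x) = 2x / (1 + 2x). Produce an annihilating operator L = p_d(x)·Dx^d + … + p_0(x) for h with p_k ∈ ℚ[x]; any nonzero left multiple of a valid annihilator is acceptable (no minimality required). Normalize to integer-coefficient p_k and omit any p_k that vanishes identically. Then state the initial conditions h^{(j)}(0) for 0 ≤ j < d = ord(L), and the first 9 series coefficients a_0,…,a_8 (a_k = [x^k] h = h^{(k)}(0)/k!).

L = -6·Dx + (1 + 4·x + 4·x^2)·Dx^2  (order 2).
h: a_k = 0, 4, 12, 8, -12, 24/5, 56/5, -1104/35, 1644/35, …
ICs: h(0) = 0, h′(0) = 4.

f: a_k = 4, 12, 18, 18, 27/2, 81/10, 81/20, 243/140, 729/1120, …
L₀ from L_f via x↦r, Dx↦r'^{-1}Dx.
h=∫₀ˣh₀: take L = L₀·Dx.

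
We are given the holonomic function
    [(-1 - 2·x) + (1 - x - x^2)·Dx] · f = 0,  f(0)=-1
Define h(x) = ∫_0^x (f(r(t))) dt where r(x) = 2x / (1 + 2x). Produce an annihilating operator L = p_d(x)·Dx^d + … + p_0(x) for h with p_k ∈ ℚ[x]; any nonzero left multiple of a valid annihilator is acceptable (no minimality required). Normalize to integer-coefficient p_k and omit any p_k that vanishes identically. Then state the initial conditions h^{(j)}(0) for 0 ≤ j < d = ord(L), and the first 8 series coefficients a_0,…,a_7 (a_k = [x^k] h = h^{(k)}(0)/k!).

f: a_k = -1, -1, -2, -3, -5, -8, -13, -21, …
h₀=f(r): pull back L_f along r ⇒ L₀.
Integrate: L := L₀·Dx.
L = (2 + 12·x)·Dx + (-1 - 4·x + 8·x^3)·Dx^2  (order 2).
h: a_k = 0, -1, -1, -4/3, 0, -16/5, 16/3, -128/7, …
ICs: h(0) = 0, h′(0) = -1.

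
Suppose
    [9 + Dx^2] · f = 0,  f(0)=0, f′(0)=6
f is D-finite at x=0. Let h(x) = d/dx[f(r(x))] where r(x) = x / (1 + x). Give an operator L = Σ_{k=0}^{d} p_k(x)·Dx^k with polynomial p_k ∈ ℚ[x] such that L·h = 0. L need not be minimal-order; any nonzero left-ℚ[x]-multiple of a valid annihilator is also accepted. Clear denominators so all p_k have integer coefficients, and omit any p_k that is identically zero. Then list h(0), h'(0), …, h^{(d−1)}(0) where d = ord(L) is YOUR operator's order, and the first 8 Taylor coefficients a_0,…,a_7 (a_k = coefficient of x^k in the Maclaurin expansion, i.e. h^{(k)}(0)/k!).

f: a_k = 0, 6, 0, -9, 0, 81/20, 0, -243/280, …
f∘r: x↦r, Dx↦Dx/r' in L_f ⇒ L₀.
h=h₀': d/dx-closure on L₀ ⇒ L.
L = (15 + 12·x + 6·x^2) + (6 + 18·x + 18·x^2 + 6·x^3)·Dx + (1 + 4·x + 6·x^2 + 4·x^3 + x^4)·Dx^2  (order 2).
h: a_k = 6, -12, -9, 84, -879/4, 765/2, -19353/40, 1893/5, …
ICs: h(0) = 6, h′(0) = -12.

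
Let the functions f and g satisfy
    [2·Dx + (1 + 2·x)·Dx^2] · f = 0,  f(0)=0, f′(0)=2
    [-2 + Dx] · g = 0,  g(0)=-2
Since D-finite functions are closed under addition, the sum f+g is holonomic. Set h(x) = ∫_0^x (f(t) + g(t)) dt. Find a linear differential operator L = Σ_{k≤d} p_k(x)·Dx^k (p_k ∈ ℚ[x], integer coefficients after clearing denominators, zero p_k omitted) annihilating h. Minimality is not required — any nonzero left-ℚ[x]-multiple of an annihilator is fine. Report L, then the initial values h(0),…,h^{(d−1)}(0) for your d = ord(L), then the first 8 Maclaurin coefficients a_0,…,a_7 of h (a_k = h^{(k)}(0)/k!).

L = (-6 - 4·x)·Dx^2 + (1 - 4·x - 4·x^2)·Dx^3 + (1 + 3·x + 2·x^2)·Dx^4  (order 4).
h: a_k = 0, -2, -1, -2, 0, -16/15, 44/45, -488/315, …
ICs: h(0) = 0, h′(0) = -2, h′′(0) = -2, h′′′(0) = -12.

f: a_k = 0, 2, -2, 8/3, -4, 32/5, -32/3, 128/7, …
g: a_k = -2, -4, -4, -8/3, -4/3, -8/15, -8/45, -16/315, …
Sum ⇒ L₀ = lclm(L_f,L_g) in ℚ(x)⟨Dx⟩.
∫: right-multiply L₀ by Dx.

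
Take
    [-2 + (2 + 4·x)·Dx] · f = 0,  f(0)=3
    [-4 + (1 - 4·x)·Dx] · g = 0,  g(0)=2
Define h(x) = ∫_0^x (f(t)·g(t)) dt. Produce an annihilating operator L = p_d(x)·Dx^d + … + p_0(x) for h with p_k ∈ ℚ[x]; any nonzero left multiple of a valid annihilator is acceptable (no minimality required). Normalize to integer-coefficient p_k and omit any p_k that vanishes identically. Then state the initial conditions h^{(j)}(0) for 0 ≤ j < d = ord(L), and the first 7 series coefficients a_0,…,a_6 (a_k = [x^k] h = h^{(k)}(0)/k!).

L = (5 + 4·x)·Dx + (-1 + 2·x + 8·x^2)·Dx^2  (order 2).
h: a_k = 0, 6, 15, 39, 471/4, 7521/20, 10035/8, …
ICs: h(0) = 0, h′(0) = 6.

f: a_k = 3, 3, -3/2, 3/2, -15/8, 21/8, -63/16, …
g: a_k = 2, 8, 32, 128, 512, 2048, 8192, …
f·g: L₀ = L_f ⊗_s L_g, ord ≤ 1·1.
h=∫₀ˣh₀: take L = L₀·Dx.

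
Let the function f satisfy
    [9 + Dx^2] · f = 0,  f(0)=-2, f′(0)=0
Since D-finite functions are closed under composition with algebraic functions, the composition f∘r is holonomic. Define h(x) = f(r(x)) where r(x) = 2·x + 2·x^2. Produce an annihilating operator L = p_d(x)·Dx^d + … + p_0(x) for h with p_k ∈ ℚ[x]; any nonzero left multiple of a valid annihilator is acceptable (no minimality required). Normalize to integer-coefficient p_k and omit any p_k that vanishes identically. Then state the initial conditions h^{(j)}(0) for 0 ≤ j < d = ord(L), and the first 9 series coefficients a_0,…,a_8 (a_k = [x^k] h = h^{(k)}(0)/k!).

L = (36 + 216·x + 432·x^2 + 288·x^3) - 2·Dx + (1 + 2·x)·Dx^2  (order 2).
h: a_k = -2, 0, 36, 72, -72, -432, -2592/5, 1728/5, 61344/35, …
ICs: h(0) = -2, h′(0) = 0.

f: a_k = -2, 0, 9, 0, -27/4, 0, 81/40, 0, -729/2240, …
h₀=f(r): pull back L_f along r ⇒ L₀.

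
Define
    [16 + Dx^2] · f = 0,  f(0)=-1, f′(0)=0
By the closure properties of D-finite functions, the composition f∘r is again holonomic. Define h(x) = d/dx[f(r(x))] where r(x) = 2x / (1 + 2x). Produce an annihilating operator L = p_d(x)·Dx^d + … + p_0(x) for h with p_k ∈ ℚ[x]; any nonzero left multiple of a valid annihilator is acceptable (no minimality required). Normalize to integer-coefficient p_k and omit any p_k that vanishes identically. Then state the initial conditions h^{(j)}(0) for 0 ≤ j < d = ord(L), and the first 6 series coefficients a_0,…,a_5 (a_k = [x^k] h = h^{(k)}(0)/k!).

f: a_k = -1, 0, 8, 0, -32/3, 0, …
Change of var in L_f (x↦r) gives L₀.
h=h₀': d/dx-closure on L₀ ⇒ L.
L = (88 + 96·x + 96·x^2) + (12 + 72·x + 144·x^2 + 96·x^3)·Dx + (1 + 8·x + 24·x^2 + 32·x^3 + 16·x^4)·Dx^2  (order 2).
h: a_k = 0, 64, -384, 2560/3, 5120/3, -351232/15, …
ICs: h(0) = 0, h′(0) = 64.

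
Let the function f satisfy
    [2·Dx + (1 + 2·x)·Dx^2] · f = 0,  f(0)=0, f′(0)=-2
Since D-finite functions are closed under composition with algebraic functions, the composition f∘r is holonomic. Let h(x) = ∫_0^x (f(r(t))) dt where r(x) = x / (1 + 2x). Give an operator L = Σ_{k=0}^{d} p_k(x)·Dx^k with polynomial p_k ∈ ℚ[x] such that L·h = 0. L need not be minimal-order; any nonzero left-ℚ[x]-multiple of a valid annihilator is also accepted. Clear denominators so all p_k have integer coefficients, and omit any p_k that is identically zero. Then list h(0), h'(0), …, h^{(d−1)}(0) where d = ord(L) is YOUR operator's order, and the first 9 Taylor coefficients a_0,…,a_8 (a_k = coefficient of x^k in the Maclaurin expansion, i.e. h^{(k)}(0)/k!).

L = (6 + 16·x)·Dx^2 + (1 + 6·x + 8·x^2)·Dx^3  (order 3).
h: a_k = 0, 0, -1, 2, -14/3, 12, -496/15, 96, -2032/7, …
ICs: h(0) = 0, h′(0) = 0, h′′(0) = -2.

f: a_k = 0, -2, 2, -8/3, 4, -32/5, 32/3, -128/7, 32, …
Substitute x→r, Dx→(1/r')Dx; clear ⇒ L₀.
Integrate: L := L₀·Dx.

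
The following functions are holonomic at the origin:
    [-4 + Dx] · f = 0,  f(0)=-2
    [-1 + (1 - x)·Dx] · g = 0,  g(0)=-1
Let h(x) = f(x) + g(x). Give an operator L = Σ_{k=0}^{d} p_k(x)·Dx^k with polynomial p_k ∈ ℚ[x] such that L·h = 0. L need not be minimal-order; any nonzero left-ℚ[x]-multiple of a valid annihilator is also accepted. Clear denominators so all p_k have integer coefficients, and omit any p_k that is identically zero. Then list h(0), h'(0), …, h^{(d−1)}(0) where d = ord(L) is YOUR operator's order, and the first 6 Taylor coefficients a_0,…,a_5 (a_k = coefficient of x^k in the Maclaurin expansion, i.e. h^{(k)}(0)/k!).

f: a_k = -2, -8, -16, -64/3, -64/3, -256/15, …
g: a_k = -1, -1, -1, -1, -1, -1, …
L₀ := lclm(L_f,L_g); ord L₀ ≤ 1+1.
L = (-8 + 16·x) + (14 - 32·x + 16·x^2)·Dx + (-3 + 7·x - 4·x^2)·Dx^2  (order 2).
h: a_k = -3, -9, -17, -67/3, -67/3, -271/15, …
ICs: h(0) = -3, h′(0) = -9.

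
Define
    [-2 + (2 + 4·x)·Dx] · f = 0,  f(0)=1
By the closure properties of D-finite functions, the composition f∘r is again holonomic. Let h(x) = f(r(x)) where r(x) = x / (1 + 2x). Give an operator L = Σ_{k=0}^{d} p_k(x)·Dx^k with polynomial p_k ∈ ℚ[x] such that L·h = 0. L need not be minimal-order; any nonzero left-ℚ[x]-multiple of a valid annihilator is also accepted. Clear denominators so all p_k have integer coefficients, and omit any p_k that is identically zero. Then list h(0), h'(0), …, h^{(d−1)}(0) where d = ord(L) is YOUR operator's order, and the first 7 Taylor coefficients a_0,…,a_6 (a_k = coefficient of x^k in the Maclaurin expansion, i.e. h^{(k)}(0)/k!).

L = -1 + (1 + 6·x + 8·x^2)·Dx  (order 1).
h: a_k = 1, 1, -5/2, 13/2, -141/8, 399/8, -2353/16, …
ICs: h(0) = 1.

f: a_k = 1, 1, -1/2, 1/2, -5/8, 7/8, -21/16, …
h₀=f(r): pull back L_f along r ⇒ L₀.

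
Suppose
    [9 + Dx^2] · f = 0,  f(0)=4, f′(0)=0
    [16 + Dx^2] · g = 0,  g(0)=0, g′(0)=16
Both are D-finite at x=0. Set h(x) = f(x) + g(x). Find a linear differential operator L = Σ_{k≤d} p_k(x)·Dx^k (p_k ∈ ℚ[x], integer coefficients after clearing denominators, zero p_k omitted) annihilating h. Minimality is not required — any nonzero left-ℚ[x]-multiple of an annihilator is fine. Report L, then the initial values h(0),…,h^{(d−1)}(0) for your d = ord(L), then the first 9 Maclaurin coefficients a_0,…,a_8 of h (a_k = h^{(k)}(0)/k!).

L = 144 + 25·Dx^2 + Dx^4  (order 4).
h: a_k = 4, 16, -18, -128/3, 27/2, 512/15, -81/20, -4096/315, 729/1120, …
ICs: h(0) = 4, h′(0) = 16, h′′(0) = -36, h′′′(0) = -256.

f: a_k = 4, 0, -18, 0, 27/2, 0, -81/20, 0, 729/1120, …
g: a_k = 0, 16, 0, -128/3, 0, 512/15, 0, -4096/315, 0, …
L₀ := lclm(L_f,L_g); ord L₀ ≤ 2+2.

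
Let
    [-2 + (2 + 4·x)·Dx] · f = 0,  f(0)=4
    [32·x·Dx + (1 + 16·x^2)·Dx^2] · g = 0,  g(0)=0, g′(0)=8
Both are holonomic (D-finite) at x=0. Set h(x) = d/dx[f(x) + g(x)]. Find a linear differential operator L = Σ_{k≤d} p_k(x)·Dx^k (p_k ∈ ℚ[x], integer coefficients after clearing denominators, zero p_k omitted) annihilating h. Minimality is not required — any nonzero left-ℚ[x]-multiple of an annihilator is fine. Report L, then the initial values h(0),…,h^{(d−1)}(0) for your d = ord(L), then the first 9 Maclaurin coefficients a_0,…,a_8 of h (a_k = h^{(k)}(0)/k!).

f: a_k = 4, 4, -2, 2, -5/2, 7/2, -21/4, 33/4, -429/32, …
g: a_k = 0, 8, 0, -128/3, 0, 2048/5, 0, -32768/7, 0, …
L₀ := lclm(L_f,L_g); ord L₀ ≤ 1+2.
Derive L from L₀ (diff closure).
L = (-32 - 160·x + 1536·x^2 + 1536·x^3) + (-35 - 128·x + 1312·x^2 + 6144·x^3 + 5376·x^4)·Dx + (-1 + 30·x + 96·x^2 + 576·x^3 + 1792·x^4 + 1536·x^5)·Dx^2  (order 2).
h: a_k = 12, -4, -122, -10, 4131/2, -63/2, -130841/4, -429/4, 16783651/32, …
ICs: h(0) = 12, h′(0) = -4.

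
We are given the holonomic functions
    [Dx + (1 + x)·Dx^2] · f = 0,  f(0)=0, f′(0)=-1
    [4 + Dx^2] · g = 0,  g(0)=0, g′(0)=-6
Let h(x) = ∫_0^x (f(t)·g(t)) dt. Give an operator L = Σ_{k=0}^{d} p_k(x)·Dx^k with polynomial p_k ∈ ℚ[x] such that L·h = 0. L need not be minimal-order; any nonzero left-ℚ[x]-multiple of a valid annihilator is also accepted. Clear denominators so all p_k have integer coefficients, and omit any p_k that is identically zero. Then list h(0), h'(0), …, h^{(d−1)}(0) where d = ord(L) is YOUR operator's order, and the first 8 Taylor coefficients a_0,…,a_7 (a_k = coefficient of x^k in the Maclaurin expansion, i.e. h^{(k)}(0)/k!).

f: a_k = 0, -1, 1/2, -1/3, 1/4, -1/5, 1/6, -1/7, …
g: a_k = 0, -6, 0, 4, 0, -4/5, 0, 8/105, …
f·g: L₀ = L_f ⊗_s L_g, ord ≤ 2·2.
h=∫₀ˣh₀: take L = L₀·Dx.
L = (168 + 864·x + 1456·x^2 + 1024·x^3 + 256·x^4)·Dx + (112 + 368·x + 384·x^2 + 128·x^3)·Dx^2 + (102 + 464·x + 744·x^2 + 512·x^3 + 128·x^4)·Dx^3 + (28 + 92·x + 96·x^2 + 32·x^3)·Dx^4 + (15 + 62·x + 95·x^2 + 64·x^3 + 16·x^4)·Dx^5  (order 5).
h: a_k = 0, 0, 0, 2, -3/4, -2/5, 1/12, 2/21, …
ICs: h(0) = 0, h′(0) = 0, h′′(0) = 0, h′′′(0) = 12, h′′′′(0) = -18.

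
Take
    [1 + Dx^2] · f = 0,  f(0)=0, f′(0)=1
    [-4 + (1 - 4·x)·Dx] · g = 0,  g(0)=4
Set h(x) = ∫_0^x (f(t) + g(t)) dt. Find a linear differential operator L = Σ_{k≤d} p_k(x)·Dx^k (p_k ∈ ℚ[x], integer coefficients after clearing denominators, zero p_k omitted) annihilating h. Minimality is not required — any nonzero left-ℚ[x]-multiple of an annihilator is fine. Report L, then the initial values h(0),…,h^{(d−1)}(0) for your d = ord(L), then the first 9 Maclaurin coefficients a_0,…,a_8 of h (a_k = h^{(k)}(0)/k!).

L = (-388 + 32·x - 64·x^2)·Dx + (33 - 140·x + 48·x^2 - 64·x^3)·Dx^2 + (-388 + 32·x - 64·x^2)·Dx^3 + (33 - 140·x + 48·x^2 - 64·x^3)·Dx^4  (order 4).
h: a_k = 0, 4, 17/2, 64/3, 1535/24, 1024/5, 491521/720, 16384/7, 330301439/40320, …
ICs: h(0) = 0, h′(0) = 4, h′′(0) = 17, h′′′(0) = 128.

f: a_k = 0, 1, 0, -1/6, 0, 1/120, 0, -1/5040, 0, …
g: a_k = 4, 16, 64, 256, 1024, 4096, 16384, 65536, 262144, …
f+g: L₀ = lclm(L_f,L_g), ord ≤ 2+1.
∫: right-multiply L₀ by Dx.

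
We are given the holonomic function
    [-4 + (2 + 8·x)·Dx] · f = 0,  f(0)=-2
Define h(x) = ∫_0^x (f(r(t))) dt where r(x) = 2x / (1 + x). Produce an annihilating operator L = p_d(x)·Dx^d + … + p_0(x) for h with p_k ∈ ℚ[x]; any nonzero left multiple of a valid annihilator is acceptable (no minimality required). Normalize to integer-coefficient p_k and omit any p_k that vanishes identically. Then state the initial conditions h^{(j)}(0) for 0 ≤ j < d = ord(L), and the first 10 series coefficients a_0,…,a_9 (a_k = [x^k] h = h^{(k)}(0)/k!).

L = -4·Dx + (1 + 10·x + 9·x^2)·Dx^2  (order 2).
h: a_k = 0, -2, -4, 8, -26, 568/5, -588, 23640/7, -20805, 134840, …
ICs: h(0) = 0, h′(0) = -2.

f: a_k = -2, -4, 4, -8, 20, -56, 168, -528, 1716, -5720, …
Substitute x→r, Dx→(1/r')Dx; clear ⇒ L₀.
Integrate: L := L₀·Dx.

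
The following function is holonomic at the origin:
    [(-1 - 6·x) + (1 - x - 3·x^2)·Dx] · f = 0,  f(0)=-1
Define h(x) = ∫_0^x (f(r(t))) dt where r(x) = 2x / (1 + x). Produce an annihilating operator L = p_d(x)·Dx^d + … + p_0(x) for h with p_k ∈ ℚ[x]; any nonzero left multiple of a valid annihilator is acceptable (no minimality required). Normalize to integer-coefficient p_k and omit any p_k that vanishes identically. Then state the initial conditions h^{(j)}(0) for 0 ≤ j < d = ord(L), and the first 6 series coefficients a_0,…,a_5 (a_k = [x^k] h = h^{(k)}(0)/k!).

f: a_k = -1, -1, -4, -7, -19, -40, …
Change of var in L_f (x↦r) gives L₀.
Integrate: L := L₀·Dx.
L = (2 + 26·x)·Dx + (-1 - x + 13·x^2 + 13·x^3)·Dx^2  (order 2).
h: a_k = 0, -1, -1, -14/3, -13/2, -182/5, …
ICs: h(0) = 0, h′(0) = -1.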